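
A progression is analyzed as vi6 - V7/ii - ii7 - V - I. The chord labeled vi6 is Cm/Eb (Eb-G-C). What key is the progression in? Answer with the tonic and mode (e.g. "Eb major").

Eb major

The anchor chord is a minor triad on C, labeled vi6.
Counting down 5 scale steps from C places the tonic on Eb; a minor triad on degree 6 is diatonic only in major.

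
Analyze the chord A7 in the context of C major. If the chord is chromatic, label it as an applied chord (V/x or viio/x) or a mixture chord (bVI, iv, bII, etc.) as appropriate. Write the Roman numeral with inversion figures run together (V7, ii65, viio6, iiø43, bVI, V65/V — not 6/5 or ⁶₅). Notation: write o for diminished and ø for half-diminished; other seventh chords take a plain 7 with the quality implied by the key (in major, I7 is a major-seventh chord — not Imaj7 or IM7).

The pitches A-C#-E-G form a dominant seventh chord rooted on A.
A is not a diatonic chord root with this quality in C major, but it lies a perfect fifth above D (ii), so the chord functions as an applied dominant of ii.

V7/ii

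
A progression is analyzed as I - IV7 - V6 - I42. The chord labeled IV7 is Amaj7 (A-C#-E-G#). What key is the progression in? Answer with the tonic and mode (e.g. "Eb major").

The anchor chord is a major seventh chord on A, labeled IV7.
IV7 on A implies A is the subdominant; that puts the tonic at E, and the uppercase numeral fits major mode.

E major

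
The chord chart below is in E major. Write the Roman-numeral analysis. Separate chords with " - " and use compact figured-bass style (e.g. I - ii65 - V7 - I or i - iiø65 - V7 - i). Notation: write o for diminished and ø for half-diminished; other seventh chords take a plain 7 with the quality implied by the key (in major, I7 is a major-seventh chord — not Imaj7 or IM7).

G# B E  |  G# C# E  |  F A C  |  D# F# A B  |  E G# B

I6 - vi64 - bII - V65 - I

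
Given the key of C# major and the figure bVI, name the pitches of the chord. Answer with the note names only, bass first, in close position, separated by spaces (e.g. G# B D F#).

A C# E

bVI is a major triad on the lowered sixth degree, borrowed from the parallel minor. In C# major that root is A.
So the chord is A-C#-E.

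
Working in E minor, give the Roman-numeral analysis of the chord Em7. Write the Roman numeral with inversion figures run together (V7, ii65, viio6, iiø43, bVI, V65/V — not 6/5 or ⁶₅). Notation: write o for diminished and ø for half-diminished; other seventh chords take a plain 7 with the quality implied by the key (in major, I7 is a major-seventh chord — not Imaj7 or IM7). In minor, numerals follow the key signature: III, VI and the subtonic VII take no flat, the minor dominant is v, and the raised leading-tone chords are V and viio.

i7

Stacked in thirds the chord is E-G-B-D: a minor seventh chord on E.
In E minor, E is the tonic; the diatonic minor seventh chord there is i7.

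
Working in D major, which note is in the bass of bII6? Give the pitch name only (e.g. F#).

bII in D major has root Eb; the chord is Eb-G-Bb.
The figure 6 means first inversion — the third is in the bass.

G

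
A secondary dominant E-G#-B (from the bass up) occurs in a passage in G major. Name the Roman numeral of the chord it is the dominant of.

ii

The chord is a major triad on E.
A dominant resolves down a perfect fifth: E → A. In G major, A is scale degree 2, i.e. ii.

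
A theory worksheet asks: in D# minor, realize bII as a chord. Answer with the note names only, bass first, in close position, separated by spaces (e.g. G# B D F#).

Scale degree 2 in D# minor is E#; lowering it a half step gives E. bII is the Neapolitan chord — a major triad on the lowered second degree.
So the chord is E-G#-B.

E G# B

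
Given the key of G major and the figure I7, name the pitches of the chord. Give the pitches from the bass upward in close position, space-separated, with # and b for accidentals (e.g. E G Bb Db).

G B D F#

The numeral's case and figure indicate a major seventh chord. In G major its root, scale degree 1, is G.
Stacking thirds from G gives G-B-D-F#.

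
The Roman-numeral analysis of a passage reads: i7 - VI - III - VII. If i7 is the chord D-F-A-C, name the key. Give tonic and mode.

The anchor chord is a minor seventh chord on D, labeled i7.
If D is scale degree 1 and the mode makes that degree carry a minor seventh chord, the tonic is D and the mode is minor.

D minor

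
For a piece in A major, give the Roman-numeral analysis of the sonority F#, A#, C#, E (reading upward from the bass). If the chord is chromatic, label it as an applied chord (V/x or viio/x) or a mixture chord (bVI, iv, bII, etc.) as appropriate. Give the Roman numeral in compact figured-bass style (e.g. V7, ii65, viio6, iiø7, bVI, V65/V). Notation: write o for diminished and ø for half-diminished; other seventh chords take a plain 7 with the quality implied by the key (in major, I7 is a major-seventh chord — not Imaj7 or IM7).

Stacked in thirds the chord is F#-A#-C#-E: a dominant seventh chord on F#.
F# is not a diatonic chord root with this quality in A major, but it lies a perfect fifth above B (ii), so the chord functions as an applied dominant of ii.

V7/ii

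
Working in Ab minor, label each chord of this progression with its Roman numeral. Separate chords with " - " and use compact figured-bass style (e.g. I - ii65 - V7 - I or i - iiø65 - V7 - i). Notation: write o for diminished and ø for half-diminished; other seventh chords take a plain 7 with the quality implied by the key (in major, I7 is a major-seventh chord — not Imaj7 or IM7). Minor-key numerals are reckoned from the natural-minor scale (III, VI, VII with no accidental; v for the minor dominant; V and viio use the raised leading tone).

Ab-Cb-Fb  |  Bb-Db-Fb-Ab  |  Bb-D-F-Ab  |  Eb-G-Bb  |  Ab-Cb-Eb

VI6 - iiø7 - V7/V - V - i

Ab-Cb-Fb has root Fb, degree 6 in Ab minor, so VI6.
Bb-Db-Fb-Ab: half-diminished seventh chord on Bb = scale degree 2 → iiø7.
Bb-D-F-Ab is the secondary dominant of V (dominant seventh chord on Bb): V7/V.
Eb-G-Bb has root Eb, degree 5 in Ab minor, so V.
Ab-Cb-Eb: minor triad on Ab = scale degree 1 → i.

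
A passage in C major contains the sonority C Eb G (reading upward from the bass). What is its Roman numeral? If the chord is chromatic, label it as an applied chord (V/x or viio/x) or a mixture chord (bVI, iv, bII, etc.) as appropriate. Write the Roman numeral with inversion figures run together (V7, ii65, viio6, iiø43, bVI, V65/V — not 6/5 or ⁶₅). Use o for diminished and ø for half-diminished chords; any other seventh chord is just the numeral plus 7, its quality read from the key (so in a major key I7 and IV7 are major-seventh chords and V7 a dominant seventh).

i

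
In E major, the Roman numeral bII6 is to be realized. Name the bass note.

bII in E major has root F; the chord is F-A-C.
The figure 6 means first inversion — the third is in the bass.

A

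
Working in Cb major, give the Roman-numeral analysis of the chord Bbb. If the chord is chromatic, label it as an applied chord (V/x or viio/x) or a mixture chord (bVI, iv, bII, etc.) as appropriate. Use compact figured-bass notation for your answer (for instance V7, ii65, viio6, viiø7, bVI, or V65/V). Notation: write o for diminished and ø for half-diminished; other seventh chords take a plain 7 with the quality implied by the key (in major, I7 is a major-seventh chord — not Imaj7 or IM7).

bVII

The pitches Bbb-Db-Fb form a major triad rooted on Bbb.
Bbb is the lowered seventh degree of Cb major (diatonic 7 would be Bb). This is a major triad on the lowered seventh degree (the subtonic), borrowed from the parallel minor.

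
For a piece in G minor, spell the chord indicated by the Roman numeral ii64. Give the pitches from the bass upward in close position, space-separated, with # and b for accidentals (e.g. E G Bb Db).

Scale degree 2 in G minor is A; here the chord built on it is altered to a minor triad. ii64 is the minor supertonic, borrowed from the parallel major (the Dorian ii).
So the chord is A-C-E.
With the 64 figure the chord is in second inversion; from the bass E upward in close position it reads E-A-C.

E A C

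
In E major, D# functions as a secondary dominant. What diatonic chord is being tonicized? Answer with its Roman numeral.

iii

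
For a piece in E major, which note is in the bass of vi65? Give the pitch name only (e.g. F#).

E

vi in E major has root C#; the chord is C#-E-G#-B.
The figure 65 means first inversion — the third is in the bass.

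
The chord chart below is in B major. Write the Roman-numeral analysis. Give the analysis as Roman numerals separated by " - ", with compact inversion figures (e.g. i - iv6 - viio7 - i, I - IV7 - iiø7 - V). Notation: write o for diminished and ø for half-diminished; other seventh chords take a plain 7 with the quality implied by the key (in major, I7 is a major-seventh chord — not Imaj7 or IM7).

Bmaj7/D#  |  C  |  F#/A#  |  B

Bmaj7/D#: root B is the tonic; major seventh chord there is I65.
C is non-diatonic — a major triad on the lowered supertonic (C): the Neapolitan chord, bII.
F#/A#: major triad on F# = scale degree 5 → V6.
B: root B is the tonic; major triad there is I.

I65 - bII - V6 - I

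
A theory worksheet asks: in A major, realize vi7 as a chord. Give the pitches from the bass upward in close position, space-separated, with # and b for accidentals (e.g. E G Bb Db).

In A major, the submediant is F#, and the diatonic chord built there is a minor seventh chord.
That chord is spelled F#-A-C#-E.

F# A C# E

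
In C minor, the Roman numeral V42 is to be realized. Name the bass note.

F

V in C minor has root G; the chord is G-B-D-F.
The figure 42 means third inversion — the seventh is in the bass.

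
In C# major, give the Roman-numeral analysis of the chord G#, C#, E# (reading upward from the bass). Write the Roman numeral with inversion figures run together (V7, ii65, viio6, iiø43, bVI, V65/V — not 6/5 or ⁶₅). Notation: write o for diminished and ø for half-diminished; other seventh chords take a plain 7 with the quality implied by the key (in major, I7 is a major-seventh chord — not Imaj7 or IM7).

I64

Stacked in thirds the chord is C#-E#-G#: a major triad on C#.
C# is scale degree 1 in C# major, and a major triad on that degree is written I.
With G# in the bass the chord is in second inversion, so the figured bass is 64.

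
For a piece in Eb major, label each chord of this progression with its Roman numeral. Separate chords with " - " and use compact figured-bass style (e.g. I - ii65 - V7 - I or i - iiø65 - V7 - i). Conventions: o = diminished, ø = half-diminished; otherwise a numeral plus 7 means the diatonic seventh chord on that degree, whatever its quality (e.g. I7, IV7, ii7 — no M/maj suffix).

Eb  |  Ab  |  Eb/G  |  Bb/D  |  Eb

I - IV - I6 - V6 - I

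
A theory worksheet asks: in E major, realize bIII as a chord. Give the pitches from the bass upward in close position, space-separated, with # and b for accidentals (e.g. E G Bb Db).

G B D

Scale degree 3 in E major is G#; lowering it a half step gives G. bIII is a major triad on the lowered third degree, borrowed from the parallel minor.
So the chord is G-B-D, a major triad.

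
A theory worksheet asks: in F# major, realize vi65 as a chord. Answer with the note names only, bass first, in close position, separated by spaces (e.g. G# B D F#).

F# A# C# D#

In F# major, scale degree 6 is D#, and the diatonic chord built there is a minor seventh chord.
Stacking thirds from D# gives D#-F#-A#-C#.
With the 65 figure the chord is in first inversion; from the bass F# upward in close position it reads F#-A#-C#-D#.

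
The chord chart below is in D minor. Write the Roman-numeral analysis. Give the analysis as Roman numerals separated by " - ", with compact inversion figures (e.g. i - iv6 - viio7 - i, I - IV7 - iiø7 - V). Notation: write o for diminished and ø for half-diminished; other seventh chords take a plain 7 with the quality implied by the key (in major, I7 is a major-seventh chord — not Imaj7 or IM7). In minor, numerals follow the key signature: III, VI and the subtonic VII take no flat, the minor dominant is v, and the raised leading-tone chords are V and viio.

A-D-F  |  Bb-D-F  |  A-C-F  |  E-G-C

A-D-F: root D is the tonic; minor triad there is i64.
Bb-D-F: major triad on Bb = scale degree 6 → VI.
A-C-F has root F, degree 3 in D minor, so III6.
E-G-C has root C, degree 7 in D minor, so VII6.

i64 - VI - III6 - VII6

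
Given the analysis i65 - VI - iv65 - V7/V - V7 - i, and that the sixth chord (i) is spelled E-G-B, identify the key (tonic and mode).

E minor

The chord Em is a minor triad rooted on E; its label is i.
If E is scale degree 1 and the mode makes that degree carry a minor triad, the tonic is E and the mode is minor.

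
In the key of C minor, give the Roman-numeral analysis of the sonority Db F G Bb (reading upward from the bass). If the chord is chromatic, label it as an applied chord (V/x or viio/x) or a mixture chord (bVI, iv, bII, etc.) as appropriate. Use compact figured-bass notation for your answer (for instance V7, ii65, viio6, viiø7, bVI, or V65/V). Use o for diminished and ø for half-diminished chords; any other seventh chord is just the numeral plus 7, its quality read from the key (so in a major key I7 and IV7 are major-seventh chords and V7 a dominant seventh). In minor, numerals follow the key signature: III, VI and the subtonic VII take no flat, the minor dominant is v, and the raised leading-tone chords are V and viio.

viiø43/VI

Stacked in thirds the chord is G-Bb-Db-F: a half-diminished seventh chord on G.
G sits a half step below Ab (VI in C minor); a diminished chord there is the applied leading-tone chord of VI.
With Db in the bass the chord is in second inversion, so the figured bass is 43.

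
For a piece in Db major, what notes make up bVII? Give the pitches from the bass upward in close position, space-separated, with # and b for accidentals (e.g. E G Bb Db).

Cb Eb Gb

Scale degree 7 in Db major is C; lowering it a half step gives Cb. bVII is a major triad on the lowered seventh degree (the subtonic), borrowed from the parallel minor.
So the chord is Cb-Eb-Gb.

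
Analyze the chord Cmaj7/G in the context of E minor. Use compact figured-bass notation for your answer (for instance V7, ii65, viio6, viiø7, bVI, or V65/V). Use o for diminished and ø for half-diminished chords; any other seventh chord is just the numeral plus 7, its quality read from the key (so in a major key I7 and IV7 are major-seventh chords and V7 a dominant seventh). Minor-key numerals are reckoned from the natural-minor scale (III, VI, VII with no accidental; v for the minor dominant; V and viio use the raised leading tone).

Stacked in thirds the chord is C-E-G-B: a major seventh chord on C.
C is scale degree 6 in E minor, and a major seventh chord on that degree is written VI7.
With G in the bass the chord is in second inversion, so the figured bass is 43.

VI43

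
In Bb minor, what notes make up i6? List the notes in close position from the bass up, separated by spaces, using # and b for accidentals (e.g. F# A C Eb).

Db F Bb

In Bb minor, the first degree is Bb, and the diatonic chord built there is a minor triad.
Stacking thirds from Bb gives Bb-Db-F.
With the 6 figure the chord is in first inversion; from the bass Db upward in close position it reads Db-F-Bb.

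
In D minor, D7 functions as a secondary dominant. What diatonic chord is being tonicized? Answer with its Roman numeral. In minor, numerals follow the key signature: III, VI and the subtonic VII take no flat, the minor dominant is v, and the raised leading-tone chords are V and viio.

The chord is a dominant seventh chord on D.
A dominant resolves down a perfect fifth: D → G. In D minor, G is scale degree 4, i.e. iv.

iv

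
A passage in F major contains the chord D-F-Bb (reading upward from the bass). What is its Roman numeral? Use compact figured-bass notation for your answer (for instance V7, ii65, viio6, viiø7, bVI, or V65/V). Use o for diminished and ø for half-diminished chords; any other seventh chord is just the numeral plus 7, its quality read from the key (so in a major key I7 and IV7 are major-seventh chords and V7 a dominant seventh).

IV6

Stacked in thirds the chord is Bb-D-F: a major triad on Bb.
In F major, Bb is the subdominant; the diatonic major triad there is IV.
With D in the bass the chord is in first inversion, so the figured bass is 6.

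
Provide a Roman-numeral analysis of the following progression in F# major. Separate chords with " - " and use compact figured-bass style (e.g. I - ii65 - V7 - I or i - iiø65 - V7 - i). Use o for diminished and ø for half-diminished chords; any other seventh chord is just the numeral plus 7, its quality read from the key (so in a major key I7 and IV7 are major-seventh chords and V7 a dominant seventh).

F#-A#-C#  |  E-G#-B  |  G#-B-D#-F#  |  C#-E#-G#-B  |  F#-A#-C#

I - bVII - ii7 - V7 - I

F#-A#-C#: major triad on F# = scale degree 1 → I.
E-G#-B is non-diatonic — bVII, a mixture chord from F# minor.
G#-B-D#-F# has root G#, degree 2 in F# major, so ii7.
C#-E#-G#-B: dominant seventh chord on C# = scale degree 5 → V7.
F#-A#-C#: major triad on F# = scale degree 1 → I.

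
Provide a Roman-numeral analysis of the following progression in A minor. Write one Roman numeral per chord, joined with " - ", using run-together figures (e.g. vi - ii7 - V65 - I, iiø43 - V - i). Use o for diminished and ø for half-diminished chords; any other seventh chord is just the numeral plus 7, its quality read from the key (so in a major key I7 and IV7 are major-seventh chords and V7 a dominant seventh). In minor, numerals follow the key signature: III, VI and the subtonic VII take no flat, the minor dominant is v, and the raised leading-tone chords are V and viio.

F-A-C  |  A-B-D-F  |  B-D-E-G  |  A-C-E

F-A-C: root F is the submediant; major triad there is VI.
A-B-D-F has root B, degree 2 in A minor, so iiø42.
B-D-E-G: minor seventh chord on E = scale degree 5 → v43.
A-C-E: minor triad on A = scale degree 1 → i.

VI - iiø42 - v43 - i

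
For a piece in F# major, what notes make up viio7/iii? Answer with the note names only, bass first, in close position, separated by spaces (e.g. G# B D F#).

viio7/iii is a secondary leading-tone chord. The target iii is A# in F# major; the applied chord is rooted a semitone below, on G##.
Building a fully diminished seventh chord on G## gives G##-B#-D#-F#.

G## B# D# F#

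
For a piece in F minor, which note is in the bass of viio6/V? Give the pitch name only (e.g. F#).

D

The applied chord viio6/V is rooted on B: B-D-F.
The figure 6 means first inversion — the third is in the bass.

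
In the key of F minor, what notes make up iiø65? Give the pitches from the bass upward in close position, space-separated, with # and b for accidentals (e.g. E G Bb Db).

Bb Db F G

The numeral's case and figure indicate a half-diminished seventh chord. In F minor its root, scale degree 2, is G.
That chord is spelled G-Bb-Db-F.
With the 65 figure the chord is in first inversion; from the bass Bb upward in close position it reads Bb-Db-F-G.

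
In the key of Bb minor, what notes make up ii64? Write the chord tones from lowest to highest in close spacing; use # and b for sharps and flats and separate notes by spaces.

G C Eb

ii64 is the minor supertonic, borrowed from the parallel major (the Dorian ii). In Bb minor that root is C.
So the chord is C-Eb-G, a minor triad.
With the 64 figure the chord is in second inversion; from the bass G upward in close position it reads G-C-Eb.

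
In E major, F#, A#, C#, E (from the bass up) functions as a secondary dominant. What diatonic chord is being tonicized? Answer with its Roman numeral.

V

The chord is a dominant seventh chord on F#.
A dominant resolves down a perfect fifth: F# → B. In E major, B is scale degree 5, i.e. V.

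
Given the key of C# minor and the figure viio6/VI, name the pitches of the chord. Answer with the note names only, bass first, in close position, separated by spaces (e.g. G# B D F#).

B D G#

viio6/VI is a secondary leading-tone chord. The target VI is A in C# minor; the applied chord is rooted a semitone below, on G#.
Building a diminished triad on G# gives G#-B-D.
The figured bass 6 indicates first inversion, placing the third (B) in the bass: B-D-G#.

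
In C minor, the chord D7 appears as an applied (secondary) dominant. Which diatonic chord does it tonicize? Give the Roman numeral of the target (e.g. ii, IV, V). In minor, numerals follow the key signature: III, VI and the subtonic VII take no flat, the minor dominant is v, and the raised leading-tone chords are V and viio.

V

The chord is a dominant seventh chord on D.
A dominant resolves down a perfect fifth: D → G. In C minor, G is scale degree 5, i.e. V.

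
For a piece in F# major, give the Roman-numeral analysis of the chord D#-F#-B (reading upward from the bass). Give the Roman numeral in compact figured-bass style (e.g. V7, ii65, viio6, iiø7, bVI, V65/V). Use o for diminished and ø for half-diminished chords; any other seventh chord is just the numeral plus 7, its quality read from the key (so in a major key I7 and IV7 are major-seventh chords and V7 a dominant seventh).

IV6

Stacked in thirds the chord is B-D#-F#: a major triad on B.
In F# major, B is the subdominant; the diatonic major triad there is IV.
With D# in the bass the chord is in first inversion, so the figured bass is 6.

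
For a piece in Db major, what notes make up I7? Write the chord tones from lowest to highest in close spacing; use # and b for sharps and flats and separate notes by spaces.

The numeral's case and figure indicate a major seventh chord. In Db major its root, the tonic, is Db.
That chord is spelled Db-F-Ab-C.

Db F Ab C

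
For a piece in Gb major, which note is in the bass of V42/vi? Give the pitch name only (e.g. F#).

Ab

The applied chord V42/vi is rooted on Bb: Bb-D-F-Ab.
The figure 42 means third inversion — the seventh is in the bass.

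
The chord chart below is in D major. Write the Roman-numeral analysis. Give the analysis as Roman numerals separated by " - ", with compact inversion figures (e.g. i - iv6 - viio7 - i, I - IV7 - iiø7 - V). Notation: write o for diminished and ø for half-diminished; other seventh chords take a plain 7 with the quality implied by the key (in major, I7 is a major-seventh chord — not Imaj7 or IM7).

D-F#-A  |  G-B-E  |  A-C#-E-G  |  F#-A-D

D-F#-A has root D, degree 1 in D major, so I.
G-B-E has root E, degree 2 in D major, so ii6.
A-C#-E-G: dominant seventh chord on A = scale degree 5 → V7.
F#-A-D: major triad on D = scale degree 1 → I6.

I - ii6 - V7 - I6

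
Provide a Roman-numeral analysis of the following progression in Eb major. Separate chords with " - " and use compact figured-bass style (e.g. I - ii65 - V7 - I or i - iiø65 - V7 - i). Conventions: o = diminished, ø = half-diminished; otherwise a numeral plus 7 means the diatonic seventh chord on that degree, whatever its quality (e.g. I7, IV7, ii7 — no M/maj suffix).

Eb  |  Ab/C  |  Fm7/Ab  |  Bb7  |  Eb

I - IV6 - ii65 - V7 - I

Eb: major triad on Eb = scale degree 1 → I.
Ab/C has root Ab, degree 4 in Eb major, so IV6.
Fm7/Ab has root F, degree 2 in Eb major, so ii65.
Bb7: dominant seventh chord on Bb = scale degree 5 → V7.
Eb: root Eb is the tonic; major triad there is I.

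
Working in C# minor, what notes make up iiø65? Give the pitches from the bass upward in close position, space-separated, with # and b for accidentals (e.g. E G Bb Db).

F# A C# D#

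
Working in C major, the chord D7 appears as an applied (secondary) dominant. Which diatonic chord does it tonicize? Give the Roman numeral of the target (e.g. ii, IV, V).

V

The chord is a dominant seventh chord on D.
A dominant resolves down a perfect fifth: D → G. In C major, G is scale degree 5, i.e. V.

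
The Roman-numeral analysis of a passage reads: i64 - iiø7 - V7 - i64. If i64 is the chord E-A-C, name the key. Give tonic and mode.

The anchor chord is a minor triad on A, labeled i64.
If A is scale degree 1 and the mode makes that degree carry a minor triad, the tonic is A and the mode is minor.

A minor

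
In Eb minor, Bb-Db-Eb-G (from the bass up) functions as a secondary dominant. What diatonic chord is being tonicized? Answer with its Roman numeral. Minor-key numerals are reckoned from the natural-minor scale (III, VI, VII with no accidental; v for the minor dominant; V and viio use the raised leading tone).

iv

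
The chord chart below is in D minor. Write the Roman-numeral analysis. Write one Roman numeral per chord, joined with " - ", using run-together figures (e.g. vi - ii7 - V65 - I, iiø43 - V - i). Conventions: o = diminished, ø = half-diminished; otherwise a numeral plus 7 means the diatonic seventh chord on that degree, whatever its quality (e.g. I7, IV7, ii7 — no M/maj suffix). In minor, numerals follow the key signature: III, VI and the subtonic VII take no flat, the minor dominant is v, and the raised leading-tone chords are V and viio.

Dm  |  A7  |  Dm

i - V7 - i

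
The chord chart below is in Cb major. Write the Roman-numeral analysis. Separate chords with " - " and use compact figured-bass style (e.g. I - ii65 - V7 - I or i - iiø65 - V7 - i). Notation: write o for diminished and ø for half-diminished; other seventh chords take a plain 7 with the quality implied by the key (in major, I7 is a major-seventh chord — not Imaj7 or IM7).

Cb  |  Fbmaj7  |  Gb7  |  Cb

I - IV7 - V7 - I

Cb has root Cb, degree 1 in Cb major, so I.
Fbmaj7 has root Fb, degree 4 in Cb major, so IV7.
Gb7 has root Gb, degree 5 in Cb major, so V7.
Cb has root Cb, degree 1 in Cb major, so I.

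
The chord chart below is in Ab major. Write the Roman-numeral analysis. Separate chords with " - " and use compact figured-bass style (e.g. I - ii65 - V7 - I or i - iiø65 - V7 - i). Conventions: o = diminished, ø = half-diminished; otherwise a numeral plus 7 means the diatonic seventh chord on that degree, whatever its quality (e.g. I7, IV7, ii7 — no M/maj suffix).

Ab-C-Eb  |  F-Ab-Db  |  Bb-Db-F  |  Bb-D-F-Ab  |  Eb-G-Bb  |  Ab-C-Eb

Ab-C-Eb: major triad on Ab = scale degree 1 → I.
F-Ab-Db: root Db is the subdominant; major triad there is IV6.
Bb-Db-F: minor triad on Bb = scale degree 2 → ii.
Bb-D-F-Ab: chromatic; Bb is V of V, so V7/V.
Eb-G-Bb has root Eb, degree 5 in Ab major, so V.
Ab-C-Eb: root Ab is the tonic; major triad there is I.

I - IV6 - ii - V7/V - V - I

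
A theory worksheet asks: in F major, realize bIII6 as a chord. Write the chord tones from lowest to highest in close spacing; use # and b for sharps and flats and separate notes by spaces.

bIII6 is a major triad on the lowered third degree, borrowed from the parallel minor. In F major that root is Ab.
So the chord is Ab-C-Eb, a major triad.
With the 6 figure the chord is in first inversion; from the bass C upward in close position it reads C-Eb-Ab.

C Eb Ab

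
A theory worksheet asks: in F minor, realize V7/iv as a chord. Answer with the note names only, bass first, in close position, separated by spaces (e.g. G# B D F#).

The slash means an applied dominant: we want the dominant of iv. In F minor, iv is Bb minor, and its dominant is built on F.
Building a dominant seventh chord on F gives F-A-C-Eb.

F A C Eb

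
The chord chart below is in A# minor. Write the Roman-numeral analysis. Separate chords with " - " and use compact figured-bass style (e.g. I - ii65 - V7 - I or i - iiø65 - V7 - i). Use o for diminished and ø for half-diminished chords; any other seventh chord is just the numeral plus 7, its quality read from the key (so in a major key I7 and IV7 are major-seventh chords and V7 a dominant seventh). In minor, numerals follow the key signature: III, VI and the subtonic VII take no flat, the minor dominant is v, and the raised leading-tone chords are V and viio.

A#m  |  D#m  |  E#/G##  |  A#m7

A#m has root A#, degree 1 in A# minor, so i.
D#m: root D# is the subdominant; minor triad there is iv.
E#/G##: root E# is the dominant; major triad there is V6.
A#m7 has root A#, degree 1 in A# minor, so i7.

i - iv - V6 - i7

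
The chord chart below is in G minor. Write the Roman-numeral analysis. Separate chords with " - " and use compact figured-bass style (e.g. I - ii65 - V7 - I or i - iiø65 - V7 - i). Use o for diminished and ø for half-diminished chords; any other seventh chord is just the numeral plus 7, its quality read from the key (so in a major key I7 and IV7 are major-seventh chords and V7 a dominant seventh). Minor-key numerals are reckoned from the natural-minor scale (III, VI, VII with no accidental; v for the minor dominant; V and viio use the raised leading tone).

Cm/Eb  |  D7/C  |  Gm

Cm/Eb: minor triad on C = scale degree 4 → iv6.
D7/C: dominant seventh chord on D = scale degree 5 → V42.
Gm has root G, degree 1 in G minor, so i.

iv6 - V42 - i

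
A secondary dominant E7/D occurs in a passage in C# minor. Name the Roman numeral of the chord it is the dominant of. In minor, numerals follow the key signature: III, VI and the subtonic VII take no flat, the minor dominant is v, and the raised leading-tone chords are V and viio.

The chord is a dominant seventh chord on E.
A dominant resolves down a perfect fifth: E → A. In C# minor, A is scale degree 6, i.e. VI.

VI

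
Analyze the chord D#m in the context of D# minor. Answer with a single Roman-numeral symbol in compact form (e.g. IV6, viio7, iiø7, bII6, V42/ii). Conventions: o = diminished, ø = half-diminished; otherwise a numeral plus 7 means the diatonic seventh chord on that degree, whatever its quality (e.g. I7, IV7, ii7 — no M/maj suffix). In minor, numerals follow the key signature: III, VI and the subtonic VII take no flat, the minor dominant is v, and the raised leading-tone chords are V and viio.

i

The pitches D#-F#-A# form a minor triad rooted on D#.
D# is scale degree 1 in D# minor, and a minor triad on that degree is written i.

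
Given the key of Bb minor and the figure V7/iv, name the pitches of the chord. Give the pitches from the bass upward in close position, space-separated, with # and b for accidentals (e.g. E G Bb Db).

Bb D F Ab

The slash means an applied dominant: we want the dominant of iv. In Bb minor, iv is Eb minor, and its dominant is built on Bb.
Building a dominant seventh chord on Bb gives Bb-D-F-Ab.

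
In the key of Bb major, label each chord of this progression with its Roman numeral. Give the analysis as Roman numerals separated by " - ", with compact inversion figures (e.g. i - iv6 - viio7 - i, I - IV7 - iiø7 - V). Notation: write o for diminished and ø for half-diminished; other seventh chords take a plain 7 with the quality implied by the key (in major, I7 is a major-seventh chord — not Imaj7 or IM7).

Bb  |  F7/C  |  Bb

I - V43 - I

Bb has root Bb, degree 1 in Bb major, so I.
F7/C: dominant seventh chord on F = scale degree 5 → V43.
Bb: major triad on Bb = scale degree 1 → I.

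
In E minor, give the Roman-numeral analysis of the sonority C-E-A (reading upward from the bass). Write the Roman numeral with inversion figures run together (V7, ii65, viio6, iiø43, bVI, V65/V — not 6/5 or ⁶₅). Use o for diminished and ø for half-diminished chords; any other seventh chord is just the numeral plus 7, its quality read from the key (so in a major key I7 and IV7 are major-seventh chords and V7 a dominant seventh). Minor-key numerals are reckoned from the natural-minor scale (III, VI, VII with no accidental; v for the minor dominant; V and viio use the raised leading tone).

The pitches A-C-E form a minor triad rooted on A.
In E minor, A is the subdominant; the diatonic minor triad there is iv.
With C in the bass the chord is in first inversion, so the figured bass is 6.

iv6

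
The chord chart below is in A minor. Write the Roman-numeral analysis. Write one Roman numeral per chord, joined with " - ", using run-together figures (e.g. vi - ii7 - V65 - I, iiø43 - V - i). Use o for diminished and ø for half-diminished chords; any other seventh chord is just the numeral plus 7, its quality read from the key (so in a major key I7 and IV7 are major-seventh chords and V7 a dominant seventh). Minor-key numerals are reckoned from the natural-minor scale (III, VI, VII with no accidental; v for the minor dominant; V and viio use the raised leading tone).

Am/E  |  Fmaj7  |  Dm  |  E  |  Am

i64 - VI7 - iv - V - i

Am/E has root A, degree 1 in A minor, so i64.
Fmaj7: root F is the submediant; major seventh chord there is VI7.
Dm: minor triad on D = scale degree 4 → iv.
E: root E is the dominant; major triad there is V.
Am has root A, degree 1 in A minor, so i.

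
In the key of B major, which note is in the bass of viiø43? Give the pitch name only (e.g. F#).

E

viiø in B major has root A#; the chord is A#-C#-E-G#.
The figure 43 means second inversion — the fifth is in the bass.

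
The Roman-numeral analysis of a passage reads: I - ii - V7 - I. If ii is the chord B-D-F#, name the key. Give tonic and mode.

A major

The anchor chord is a minor triad on B, labeled ii.
If B is scale degree 2 and the mode makes that degree carry a minor triad, the tonic is A and the mode is major.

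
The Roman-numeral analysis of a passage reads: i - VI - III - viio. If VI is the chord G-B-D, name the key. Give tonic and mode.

B minor

The anchor chord is a major triad on G, labeled VI.
Counting down 5 scale steps from G places the tonic on B; a major triad on degree 6 is diatonic only in minor.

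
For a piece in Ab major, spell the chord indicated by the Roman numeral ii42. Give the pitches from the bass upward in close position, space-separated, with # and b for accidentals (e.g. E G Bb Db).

In Ab major, scale degree 2 is Bb, and the diatonic chord built there is a minor seventh chord.
That chord is spelled Bb-Db-F-Ab.
The figured bass 42 indicates third inversion, placing the seventh (Ab) in the bass: Ab-Bb-Db-F.

Ab Bb Db F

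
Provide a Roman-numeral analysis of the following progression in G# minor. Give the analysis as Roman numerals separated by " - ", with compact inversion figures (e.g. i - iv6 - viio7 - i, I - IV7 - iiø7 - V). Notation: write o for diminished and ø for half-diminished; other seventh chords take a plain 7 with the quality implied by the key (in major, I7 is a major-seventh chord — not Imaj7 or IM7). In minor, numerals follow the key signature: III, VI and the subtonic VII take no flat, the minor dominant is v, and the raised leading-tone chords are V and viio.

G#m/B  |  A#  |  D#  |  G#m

i6 - V/V - V - i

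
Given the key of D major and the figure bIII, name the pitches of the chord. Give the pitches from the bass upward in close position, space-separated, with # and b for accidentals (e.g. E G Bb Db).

Scale degree 3 in D major is F#; lowering it a half step gives F. bIII is a major triad on the lowered third degree, borrowed from the parallel minor.
So the chord is F-A-C.

F A C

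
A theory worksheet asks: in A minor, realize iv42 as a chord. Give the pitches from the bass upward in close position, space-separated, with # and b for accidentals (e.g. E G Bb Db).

C D F A

The numeral's case and figure indicate a minor seventh chord. In A minor its root, the subdominant, is D.
Stacking thirds from D gives D-F-A-C.
The figured bass 42 indicates third inversion, placing the seventh (C) in the bass: C-D-F-A.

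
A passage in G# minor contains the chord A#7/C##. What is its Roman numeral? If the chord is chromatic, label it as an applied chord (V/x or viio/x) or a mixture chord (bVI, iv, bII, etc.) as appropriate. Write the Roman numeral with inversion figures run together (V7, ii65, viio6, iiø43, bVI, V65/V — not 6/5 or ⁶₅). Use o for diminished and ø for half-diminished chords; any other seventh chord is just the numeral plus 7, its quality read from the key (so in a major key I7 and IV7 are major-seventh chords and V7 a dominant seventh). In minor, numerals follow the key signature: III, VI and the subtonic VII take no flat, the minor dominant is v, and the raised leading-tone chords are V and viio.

V65/V

Stacked in thirds the chord is A#-C##-E#-G#: a dominant seventh chord on A#.
A# is not a diatonic chord root with this quality in G# minor, but it lies a perfect fifth above D# (V), so the chord functions as an applied dominant of V.
With C## in the bass the chord is in first inversion, so the figured bass is 65.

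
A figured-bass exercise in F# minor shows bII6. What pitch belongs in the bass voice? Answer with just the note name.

bII in F# minor has root G; the chord is G-B-D.
The figure 6 means first inversion — the third is in the bass.

B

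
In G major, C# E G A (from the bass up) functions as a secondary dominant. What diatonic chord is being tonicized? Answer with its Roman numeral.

The chord is a dominant seventh chord on A.
A dominant resolves down a perfect fifth: A → D. In G major, D is scale degree 5, i.e. V.

V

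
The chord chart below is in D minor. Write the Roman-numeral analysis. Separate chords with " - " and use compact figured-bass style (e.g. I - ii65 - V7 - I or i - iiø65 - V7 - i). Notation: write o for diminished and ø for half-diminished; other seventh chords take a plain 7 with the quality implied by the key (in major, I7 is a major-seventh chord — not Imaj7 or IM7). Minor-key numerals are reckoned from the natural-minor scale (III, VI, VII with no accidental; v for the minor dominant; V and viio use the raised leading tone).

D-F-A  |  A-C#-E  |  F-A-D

i - V - i6

D-F-A has root D, degree 1 in D minor, so i.
A-C#-E: major triad on A = scale degree 5 → V.
F-A-D: root D is the tonic; minor triad there is i6.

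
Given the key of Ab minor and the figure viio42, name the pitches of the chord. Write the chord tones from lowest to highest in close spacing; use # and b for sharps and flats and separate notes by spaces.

Fb G Bb Db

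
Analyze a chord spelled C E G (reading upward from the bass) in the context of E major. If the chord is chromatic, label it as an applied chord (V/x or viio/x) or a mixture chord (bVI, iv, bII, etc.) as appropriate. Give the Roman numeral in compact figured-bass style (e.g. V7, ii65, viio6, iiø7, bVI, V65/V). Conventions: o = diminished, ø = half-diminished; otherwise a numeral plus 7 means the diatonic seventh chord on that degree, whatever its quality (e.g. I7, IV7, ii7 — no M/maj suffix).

bVI

The pitches C-E-G form a major triad rooted on C.
C is the lowered sixth degree of E major (diatonic 6 would be C#). This is a major triad on the lowered sixth degree, borrowed from the parallel minor.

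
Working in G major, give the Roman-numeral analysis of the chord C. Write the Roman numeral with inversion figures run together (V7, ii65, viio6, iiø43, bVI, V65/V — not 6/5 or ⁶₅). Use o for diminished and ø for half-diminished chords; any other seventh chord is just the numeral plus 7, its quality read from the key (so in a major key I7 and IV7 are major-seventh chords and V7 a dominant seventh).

IV

The pitches C-E-G form a major triad rooted on C.
C is scale degree 4 in G major, and a major triad on that degree is written IV.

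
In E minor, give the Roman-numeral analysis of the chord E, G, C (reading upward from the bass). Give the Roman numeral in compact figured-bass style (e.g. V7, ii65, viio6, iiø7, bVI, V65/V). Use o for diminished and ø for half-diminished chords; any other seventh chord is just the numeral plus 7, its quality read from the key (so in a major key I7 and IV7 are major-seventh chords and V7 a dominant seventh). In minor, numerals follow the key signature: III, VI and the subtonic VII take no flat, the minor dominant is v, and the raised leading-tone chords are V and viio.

VI6

The pitches C-E-G form a major triad rooted on C.
C is scale degree 6 in E minor, and a major triad on that degree is written VI.
With E in the bass the chord is in first inversion, so the figured bass is 6.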